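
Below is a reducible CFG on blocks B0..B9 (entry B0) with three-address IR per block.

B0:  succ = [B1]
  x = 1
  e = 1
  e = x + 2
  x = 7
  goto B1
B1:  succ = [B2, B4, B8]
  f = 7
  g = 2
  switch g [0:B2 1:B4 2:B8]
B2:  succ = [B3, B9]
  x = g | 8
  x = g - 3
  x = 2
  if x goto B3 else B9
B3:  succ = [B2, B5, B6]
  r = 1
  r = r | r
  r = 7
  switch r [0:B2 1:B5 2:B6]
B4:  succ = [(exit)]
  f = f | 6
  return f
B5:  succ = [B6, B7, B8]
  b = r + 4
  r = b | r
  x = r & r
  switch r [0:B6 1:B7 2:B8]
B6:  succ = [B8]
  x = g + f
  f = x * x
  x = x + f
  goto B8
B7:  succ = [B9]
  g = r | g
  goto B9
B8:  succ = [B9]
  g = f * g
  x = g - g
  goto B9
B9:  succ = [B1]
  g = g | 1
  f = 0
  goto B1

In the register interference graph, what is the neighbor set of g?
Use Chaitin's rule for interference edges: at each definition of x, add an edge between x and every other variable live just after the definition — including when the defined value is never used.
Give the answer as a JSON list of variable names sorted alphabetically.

Answer: ["b", "f", "r", "x"]

Analysis:
def/use:
  B0: def={e,x} ue=∅
  B1: def={f,g} ue=∅
  B2: def={x} ue={g}
  B3: def={r} ue=∅
  B4: def={f} ue={f}
  B5: def={b,r,x} ue={r}
  B6: def={f,x} ue={f,g}
  B7: def={g} ue={g,r}
  B8: def={g,x} ue={f,g}
  B9: def={f,g} ue={g}

Liveness:
  B0 li=∅ lo=∅
  B1 li=∅ lo={f,g}
  B2 li={f,g} lo={f,g}
  B3 li={f,g} lo={f,g,r}
  B4 li={f} lo=∅
  B5 li={f,g,r} lo={f,g,r}
  B6 li={f,g} lo={f,g}
  B7 li={g,r} lo={g}
  B8 li={f,g} lo={g}
  B9 li={g} lo=∅

Interfere edges:
  b: {f,g,r}
  e: {x}
  f: {b,g,r,x}
  g: {b,f,r,x}
  r: {b,f,g,x}
  x: {e,f,g,r}

N(g) = ["b", "f", "r", "x"]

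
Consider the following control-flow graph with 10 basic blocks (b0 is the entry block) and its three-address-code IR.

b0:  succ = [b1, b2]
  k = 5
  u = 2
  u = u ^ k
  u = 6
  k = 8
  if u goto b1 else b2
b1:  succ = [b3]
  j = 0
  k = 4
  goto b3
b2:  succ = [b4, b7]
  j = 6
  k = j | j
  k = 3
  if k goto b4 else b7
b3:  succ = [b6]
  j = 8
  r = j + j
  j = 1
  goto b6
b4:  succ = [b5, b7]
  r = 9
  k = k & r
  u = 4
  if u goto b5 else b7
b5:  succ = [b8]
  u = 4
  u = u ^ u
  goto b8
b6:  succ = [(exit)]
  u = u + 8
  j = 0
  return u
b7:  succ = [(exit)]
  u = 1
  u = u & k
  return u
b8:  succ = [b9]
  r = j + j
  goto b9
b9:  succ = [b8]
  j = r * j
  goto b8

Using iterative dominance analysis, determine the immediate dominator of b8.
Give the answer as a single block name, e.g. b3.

idom tree: b1←b0 b2←b0 b3←b1 b4←b2 b5←b4 b6←b3 b7←b2 b8←b5 b9←b8
Dom at joins:
  b7: preds {b2,b4}: {b0,b2} ∩ {b0,b2,b4} = {b0,b2}; idom=b2
  b8: preds {b5,b9}: {b0,b2,b4,b5} ∩ {b0,b2,b4,b5,b8,b9} = {b0,b2,b4,b5}; idom=b5

idom(b8) = b5

Answer: b5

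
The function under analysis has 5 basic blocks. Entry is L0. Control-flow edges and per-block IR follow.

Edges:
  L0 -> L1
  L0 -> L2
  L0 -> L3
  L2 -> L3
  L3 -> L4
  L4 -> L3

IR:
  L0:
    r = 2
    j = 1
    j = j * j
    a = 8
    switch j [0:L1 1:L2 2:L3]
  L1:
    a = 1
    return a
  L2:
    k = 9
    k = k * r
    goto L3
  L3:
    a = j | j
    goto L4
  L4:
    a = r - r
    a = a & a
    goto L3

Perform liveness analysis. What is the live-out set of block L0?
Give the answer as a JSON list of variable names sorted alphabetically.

Answer: ["j", "r"]

Analysis:
Per-block:
  L0: def={a,j,r} ue=∅
  L1: def={a} ue=∅
  L2: def={k} ue={r}
  L3: def={a} ue={j}
  L4: def={a} ue={r}

Liveness:
  live L0: ∅→{j,r}
  live L1: ∅→∅
  live L2: {j,r}→{j,r}
  live L3: {j,r}→{j,r}
  live L4: {j,r}→{j,r}

live-out(L0) = ["j", "r"]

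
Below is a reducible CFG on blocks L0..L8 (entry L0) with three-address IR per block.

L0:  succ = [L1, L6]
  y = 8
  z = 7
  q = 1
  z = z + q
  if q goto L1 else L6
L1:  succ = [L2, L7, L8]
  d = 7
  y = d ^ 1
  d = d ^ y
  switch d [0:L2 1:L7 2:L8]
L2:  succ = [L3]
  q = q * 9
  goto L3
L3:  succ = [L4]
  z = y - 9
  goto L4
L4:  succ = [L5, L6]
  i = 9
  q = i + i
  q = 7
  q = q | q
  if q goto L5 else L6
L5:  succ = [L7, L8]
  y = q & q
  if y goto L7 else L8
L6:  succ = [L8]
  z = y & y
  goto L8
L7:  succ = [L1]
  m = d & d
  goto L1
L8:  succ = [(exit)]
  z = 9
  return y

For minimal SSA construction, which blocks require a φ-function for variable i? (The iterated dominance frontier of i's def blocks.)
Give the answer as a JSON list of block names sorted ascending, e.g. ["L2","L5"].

Answer: ["L1", "L6", "L7", "L8"]

Analysis:
idom tree: L1←L0 L2←L1 L3←L2 L4←L3 L5←L4 L6←L0 L7←L1 L8←L0
Dom at joins:
  L1: preds {L0,L7}: {L0} ∩ {L0,L1,L7} = {L0}; idom=L0
  L6: preds {L0,L4}: {L0} ∩ {L0,L1,L2,L3,L4} = {L0}; idom=L0
  L7: preds {L1,L5}: {L0,L1} ∩ {L0,L1,L2,L3,L4,L5} = {L0,L1}; idom=L1
  L8: preds {L1,L5,L6}: {L0,L1} ∩ {L0,L1,L2,L3,L4,L5} ∩ {L0,L6} = {L0}; idom=L0

DF walk-up:
  L1←L0: walk · to L0
  L1←L7: walk L7→L1 to L0
  L6←L0: walk · to L0
  L6←L4: walk L4→L3→L2→L1 to L0
  L7←L1: walk · to L1
  L7←L5: walk L5→L4→L3→L2 to L1
  L8←L1: walk L1 to L0
  L8←L5: walk L5→L4→L3→L2→L1 to L0
  L8←L6: walk L6 to L0
  L0 → ∅
  L1 → {L1,L6,L8}
  L2 → {L6,L7,L8}
  L3 → {L6,L7,L8}
  L4 → {L6,L7,L8}
  L5 → {L7,L8}
  L6 → {L8}
  L7 → {L1}
  L8 → ∅

φ for i: defs {L4}
  DF⁺ = {L1,L6,L7,L8}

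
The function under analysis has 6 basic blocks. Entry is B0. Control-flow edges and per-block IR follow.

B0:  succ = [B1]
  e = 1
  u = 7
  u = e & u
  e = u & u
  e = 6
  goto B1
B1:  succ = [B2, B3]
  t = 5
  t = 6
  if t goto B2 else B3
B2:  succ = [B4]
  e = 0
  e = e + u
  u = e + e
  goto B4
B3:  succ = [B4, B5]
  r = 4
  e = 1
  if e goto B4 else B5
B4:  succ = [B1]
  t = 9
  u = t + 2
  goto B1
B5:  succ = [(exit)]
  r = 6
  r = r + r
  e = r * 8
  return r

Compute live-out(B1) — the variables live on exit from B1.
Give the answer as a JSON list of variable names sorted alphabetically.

Answer: ["u"]

Analysis:
def/use:
  B0 def {e,u} use ∅
  B1 def {t} use ∅
  B2 def {e,u} use {u}
  B3 def {e,r} use ∅
  B4 def {t,u} use ∅
  B5 def {e,r} use ∅

Liveness:
  B0 li=∅ lo={u}
  B1 li={u} lo={u}
  B2 li={u} lo=∅
  B3 li=∅ lo=∅
  B4 li=∅ lo={u}
  B5 li=∅ lo=∅

live-out(B1) = ["u"]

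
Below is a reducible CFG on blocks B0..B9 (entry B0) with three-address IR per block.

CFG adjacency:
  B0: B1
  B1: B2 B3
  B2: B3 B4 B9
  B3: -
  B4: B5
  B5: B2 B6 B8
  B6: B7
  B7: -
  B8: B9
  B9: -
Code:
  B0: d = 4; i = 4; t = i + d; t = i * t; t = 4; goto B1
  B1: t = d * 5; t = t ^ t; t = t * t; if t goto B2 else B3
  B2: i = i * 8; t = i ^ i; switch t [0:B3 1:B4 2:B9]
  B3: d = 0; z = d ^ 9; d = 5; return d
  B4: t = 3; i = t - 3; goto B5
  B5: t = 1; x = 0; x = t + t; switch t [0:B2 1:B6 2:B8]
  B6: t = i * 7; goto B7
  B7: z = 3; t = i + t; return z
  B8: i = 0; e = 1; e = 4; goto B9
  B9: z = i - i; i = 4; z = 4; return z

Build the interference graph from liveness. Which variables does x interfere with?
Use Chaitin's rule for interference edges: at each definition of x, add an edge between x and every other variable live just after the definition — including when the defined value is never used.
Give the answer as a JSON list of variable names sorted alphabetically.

Answer: ["i", "t"]

Working:
def/use:
  B0: def={d,i,t} ue=∅
  B1: def={t} ue={d}
  B2: def={i,t} ue={i}
  B3: def={d,z} ue=∅
  B4: def={i,t} ue=∅
  B5: def={t,x} ue=∅
  B6: def={t} ue={i}
  B7: def={t,z} ue={i,t}
  B8: def={e,i} ue=∅
  B9: def={i,z} ue={i}

Backward fixpoint:
  B0 li=∅ lo={d,i}
  B1 li={d,i} lo={i}
  B2 li={i} lo={i}
  B3 li=∅ lo=∅
  B4 li=∅ lo={i}
  B5 li={i} lo={i}
  B6 li={i} lo={i,t}
  B7 li={i,t} lo=∅
  B8 li=∅ lo={i}
  B9 li={i} lo=∅

Conflict graph:
  d — {i,t}
  e — {i}
  i — {d,e,t,x,z}
  t — {d,i,x,z}
  x — {i,t}
  z — {i,t}

N(x) = ["i", "t"]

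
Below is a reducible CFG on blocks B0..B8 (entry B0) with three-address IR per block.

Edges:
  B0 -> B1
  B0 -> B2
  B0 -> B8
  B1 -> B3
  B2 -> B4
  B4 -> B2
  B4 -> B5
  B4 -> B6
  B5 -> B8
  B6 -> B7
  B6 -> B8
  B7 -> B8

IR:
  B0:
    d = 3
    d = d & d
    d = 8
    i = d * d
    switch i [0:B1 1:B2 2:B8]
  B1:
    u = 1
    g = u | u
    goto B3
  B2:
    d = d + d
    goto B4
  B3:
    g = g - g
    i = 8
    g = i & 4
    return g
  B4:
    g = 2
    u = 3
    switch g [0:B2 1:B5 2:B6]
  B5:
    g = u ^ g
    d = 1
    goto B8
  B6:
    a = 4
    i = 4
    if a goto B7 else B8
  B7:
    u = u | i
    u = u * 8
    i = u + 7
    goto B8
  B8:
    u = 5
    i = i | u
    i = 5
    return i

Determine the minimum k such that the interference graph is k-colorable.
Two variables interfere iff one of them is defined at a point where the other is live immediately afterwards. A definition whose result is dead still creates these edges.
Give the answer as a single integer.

def/use:
  B0: {d,i} / ∅
  B1: {g,u} / ∅
  B2: {d} / {d}
  B3: {g,i} / {g}
  B4: {g,u} / ∅
  B5: {d,g} / {g,u}
  B6: {a,i} / ∅
  B7: {i,u} / {i,u}
  B8: {i,u} / {i}

Liveness:
  B0 li=∅ lo={d,i}
  B1 li=∅ lo={g}
  B2 li={d,i} lo={d,i}
  B3 li={g} lo=∅
  B4 li={d,i} lo={d,g,i,u}
  B5 li={g,i,u} lo={i}
  B6 li={u} lo={i,u}
  B7 li={i,u} lo={i}
  B8 li={i} lo=∅

Interfere edges:
  a — {i,u}
  d — {g,i,u}
  g — {d,i,u}
  i — {a,d,g,u}
  u — {a,d,g,i}

Chromatic number:
  {d,g,i,u} pairwise interfere (4-clique) ⇒ χ ≥ 4
  4-colouring: R0={i}  R1={u}  R2={a,d}  R3={g}
  χ = 4

Answer: 4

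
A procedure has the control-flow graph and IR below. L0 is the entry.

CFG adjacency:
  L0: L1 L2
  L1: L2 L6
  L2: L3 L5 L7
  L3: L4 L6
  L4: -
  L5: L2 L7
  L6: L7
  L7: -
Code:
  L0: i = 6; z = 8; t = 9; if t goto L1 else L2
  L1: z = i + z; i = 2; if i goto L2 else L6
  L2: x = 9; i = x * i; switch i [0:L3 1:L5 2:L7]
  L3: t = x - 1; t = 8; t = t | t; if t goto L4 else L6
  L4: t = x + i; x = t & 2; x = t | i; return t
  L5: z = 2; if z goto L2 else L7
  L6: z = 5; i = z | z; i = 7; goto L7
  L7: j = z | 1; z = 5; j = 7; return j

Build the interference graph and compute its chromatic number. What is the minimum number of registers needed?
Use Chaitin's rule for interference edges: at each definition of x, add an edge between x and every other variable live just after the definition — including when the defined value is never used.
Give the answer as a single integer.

Answer: 4

Derivation:
def/use:
  L0: {i,t,z} / ∅
  L1: {i,z} / {i,z}
  L2: {i,x} / {i}
  L3: {t} / {x}
  L4: {t,x} / {i,x}
  L5: {z} / ∅
  L6: {i,z} / ∅
  L7: {j,z} / {z}

Backward fixpoint:
  live L0: ∅→{i,z}
  live L1: {i,z}→{i,z}
  live L2: {i,z}→{i,x,z}
  live L3: {i,x}→{i,x}
  live L4: {i,x}→∅
  live L5: {i}→{i,z}
  live L6: ∅→{z}
  live L7: {z}→∅

Interference:
  i↔{t,x,z}
  j↔∅
  t↔{i,x,z}
  x↔{i,t,z}
  z↔{i,t,x}

Colouring:
  clique {i,t,x,z} ⇒ need ≥ 4
  4-colouring: r0={i,j}  r1={t}  r2={x}  r3={z}
  χ = 4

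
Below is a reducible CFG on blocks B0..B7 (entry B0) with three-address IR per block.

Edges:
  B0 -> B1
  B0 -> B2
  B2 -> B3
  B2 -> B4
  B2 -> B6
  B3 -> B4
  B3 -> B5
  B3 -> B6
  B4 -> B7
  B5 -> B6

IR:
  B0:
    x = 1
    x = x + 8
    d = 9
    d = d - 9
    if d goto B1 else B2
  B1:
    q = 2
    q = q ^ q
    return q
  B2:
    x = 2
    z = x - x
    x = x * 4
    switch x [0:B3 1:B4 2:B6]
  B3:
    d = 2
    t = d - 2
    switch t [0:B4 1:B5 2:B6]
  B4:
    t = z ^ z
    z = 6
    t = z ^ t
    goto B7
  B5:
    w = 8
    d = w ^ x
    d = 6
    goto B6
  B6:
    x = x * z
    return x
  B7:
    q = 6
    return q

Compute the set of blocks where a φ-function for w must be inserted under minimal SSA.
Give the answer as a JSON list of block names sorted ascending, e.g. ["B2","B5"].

idom tree: B1←B0 B2←B0 B3←B2 B4←B2 B5←B3 B6←B2 B7←B4
Dom at joins:
  B4: preds {B2,B3}: {B0,B2} ∩ {B0,B2,B3} = {B0,B2}; idom=B2
  B6: preds {B2,B3,B5}: {B0,B2} ∩ {B0,B2,B3} ∩ {B0,B2,B3,B5} = {B0,B2}; idom=B2

DF derivation:
  B4←B2: walk · to B2
  B4←B3: walk B3 to B2
  B6←B2: walk · to B2
  B6←B3: walk B3 to B2
  B6←B5: walk B5→B3 to B2
  B0: DF=∅
  B1: DF=∅
  B2: DF=∅
  B3: DF={B4,B6}
  B4: DF=∅
  B5: DF={B6}
  B6: DF=∅
  B7: DF=∅

φ for w: defs {B5}
  DF⁺ = {B6}

Answer: ["B6"]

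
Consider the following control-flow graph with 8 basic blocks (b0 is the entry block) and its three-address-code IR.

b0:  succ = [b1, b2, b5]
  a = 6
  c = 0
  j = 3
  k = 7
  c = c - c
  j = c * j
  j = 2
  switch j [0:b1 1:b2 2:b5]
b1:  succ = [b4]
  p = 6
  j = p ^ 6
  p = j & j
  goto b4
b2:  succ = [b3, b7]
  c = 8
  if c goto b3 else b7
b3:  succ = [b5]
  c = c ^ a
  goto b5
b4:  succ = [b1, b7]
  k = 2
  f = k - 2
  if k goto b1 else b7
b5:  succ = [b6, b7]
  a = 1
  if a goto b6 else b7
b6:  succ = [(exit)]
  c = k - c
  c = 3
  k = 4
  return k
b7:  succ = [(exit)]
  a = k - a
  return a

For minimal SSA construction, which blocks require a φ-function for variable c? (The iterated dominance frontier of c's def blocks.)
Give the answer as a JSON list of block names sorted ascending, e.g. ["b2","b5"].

Answer: ["b5", "b7"]

Working:
idom tree: b1←b0 b2←b0 b3←b2 b4←b1 b5←b0 b6←b5 b7←b0
Dom∩ at merges:
  b1: preds {b0,b4}: {b0} ∩ {b0,b1,b4} = {b0}; idom=b0
  b5: preds {b0,b3}: {b0} ∩ {b0,b2,b3} = {b0}; idom=b0
  b7: preds {b2,b4,b5}: {b0,b2} ∩ {b0,b1,b4} ∩ {b0,b5} = {b0}; idom=b0

Frontier:
  b1←b0: walk · to b0
  b1←b4: walk b4→b1 to b0
  b5←b0: walk · to b0
  b5←b3: walk b3→b2 to b0
  b7←b2: walk b2 to b0
  b7←b4: walk b4→b1 to b0
  b7←b5: walk b5 to b0
  b0 → ∅
  b1 → {b1,b7}
  b2 → {b5,b7}
  b3 → {b5}
  b4 → {b1,b7}
  b5 → {b7}
  b6 → ∅
  b7 → ∅

φ for c: defs {b0,b2,b3,b6}
  DF⁺ = {b5,b7}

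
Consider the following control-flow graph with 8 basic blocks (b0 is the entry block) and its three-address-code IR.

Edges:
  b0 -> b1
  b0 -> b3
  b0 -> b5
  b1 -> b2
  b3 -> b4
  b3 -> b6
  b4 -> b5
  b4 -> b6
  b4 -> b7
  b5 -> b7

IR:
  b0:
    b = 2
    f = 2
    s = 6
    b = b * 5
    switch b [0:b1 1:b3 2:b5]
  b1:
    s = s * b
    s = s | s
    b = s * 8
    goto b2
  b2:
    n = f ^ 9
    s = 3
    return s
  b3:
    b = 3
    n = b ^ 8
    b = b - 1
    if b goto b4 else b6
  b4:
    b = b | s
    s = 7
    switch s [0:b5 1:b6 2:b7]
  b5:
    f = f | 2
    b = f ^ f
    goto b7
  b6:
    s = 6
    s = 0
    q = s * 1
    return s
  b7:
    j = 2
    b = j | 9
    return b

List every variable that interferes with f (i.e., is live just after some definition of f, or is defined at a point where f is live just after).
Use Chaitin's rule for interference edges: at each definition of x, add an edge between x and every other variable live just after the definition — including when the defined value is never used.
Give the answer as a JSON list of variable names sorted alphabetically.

def/use:
  b0 def {b,f,s} use ∅
  b1 def {b,s} use {b,s}
  b2 def {n,s} use {f}
  b3 def {b,n} use ∅
  b4 def {b,s} use {b,s}
  b5 def {b,f} use {f}
  b6 def {q,s} use ∅
  b7 def {b,j} use ∅

Live sets:
  live b0: ∅→{b,f,s}
  live b1: {b,f,s}→{f}
  live b2: {f}→∅
  live b3: {f,s}→{b,f,s}
  live b4: {b,f,s}→{f}
  live b5: {f}→∅
  live b6: ∅→∅
  live b7: ∅→∅

Interfere edges:
  b — {f,n,s}
  f — {b,n,s}
  j — ∅
  n — {b,f,s}
  q — {s}
  s — {b,f,n,q}

N(f) = ["b", "n", "s"]

Answer: ["b", "n", "s"]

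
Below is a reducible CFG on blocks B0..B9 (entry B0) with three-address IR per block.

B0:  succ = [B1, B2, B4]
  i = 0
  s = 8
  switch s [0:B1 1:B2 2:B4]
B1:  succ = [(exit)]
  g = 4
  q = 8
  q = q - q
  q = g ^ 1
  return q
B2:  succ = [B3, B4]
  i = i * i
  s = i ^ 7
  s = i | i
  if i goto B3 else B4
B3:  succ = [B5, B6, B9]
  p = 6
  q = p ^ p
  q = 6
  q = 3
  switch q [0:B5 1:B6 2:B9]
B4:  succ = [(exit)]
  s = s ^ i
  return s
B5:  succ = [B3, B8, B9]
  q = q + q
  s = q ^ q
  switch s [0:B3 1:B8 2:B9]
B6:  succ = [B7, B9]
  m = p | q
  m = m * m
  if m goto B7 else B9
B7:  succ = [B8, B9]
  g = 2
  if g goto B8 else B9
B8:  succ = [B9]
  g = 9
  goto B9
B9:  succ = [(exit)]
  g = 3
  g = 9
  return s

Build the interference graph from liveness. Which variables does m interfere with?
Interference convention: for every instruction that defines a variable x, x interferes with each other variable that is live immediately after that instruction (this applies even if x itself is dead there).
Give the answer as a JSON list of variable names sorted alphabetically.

def/use:
  B0: def={i,s} ue=∅
  B1: def={g,q} ue=∅
  B2: def={i,s} ue={i}
  B3: def={p,q} ue=∅
  B4: def={s} ue={i,s}
  B5: def={q,s} ue={q}
  B6: def={m} ue={p,q}
  B7: def={g} ue=∅
  B8: def={g} ue=∅
  B9: def={g} ue={s}

Backward fixpoint:
  B0: in=∅ out={i,s}
  B1: in=∅ out=∅
  B2: in={i} out={i,s}
  B3: in={s} out={p,q,s}
  B4: in={i,s} out=∅
  B5: in={q} out={s}
  B6: in={p,q,s} out={s}
  B7: in={s} out={s}
  B8: in={s} out={s}
  B9: in={s} out=∅

Interfere edges:
  g: {q,s}
  i: {s}
  m: {s}
  p: {q,s}
  q: {g,p,s}
  s: {g,i,m,p,q}

N(m) = ["s"]

Answer: ["s"]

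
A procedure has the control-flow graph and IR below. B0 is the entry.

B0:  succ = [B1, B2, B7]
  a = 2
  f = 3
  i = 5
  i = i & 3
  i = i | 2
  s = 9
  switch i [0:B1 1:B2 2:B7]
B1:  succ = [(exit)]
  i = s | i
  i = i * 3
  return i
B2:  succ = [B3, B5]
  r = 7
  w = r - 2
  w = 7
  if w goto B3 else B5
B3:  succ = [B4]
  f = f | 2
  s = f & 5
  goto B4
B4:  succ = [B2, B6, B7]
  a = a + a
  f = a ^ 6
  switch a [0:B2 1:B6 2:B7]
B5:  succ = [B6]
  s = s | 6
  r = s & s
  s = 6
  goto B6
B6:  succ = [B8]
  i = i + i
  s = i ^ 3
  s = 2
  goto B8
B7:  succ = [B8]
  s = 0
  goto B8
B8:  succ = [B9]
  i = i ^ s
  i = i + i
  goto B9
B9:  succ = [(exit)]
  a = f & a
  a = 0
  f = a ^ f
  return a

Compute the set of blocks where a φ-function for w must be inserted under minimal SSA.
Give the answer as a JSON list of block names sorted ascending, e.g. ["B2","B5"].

Answer: ["B2", "B7", "B8"]

Derivation:
idom tree: B1←B0 B2←B0 B3←B2 B4←B3 B5←B2 B6←B2 B7←B0 B8←B0 B9←B8
Dom∩ at merges:
  B2: preds {B0,B4}: {B0} ∩ {B0,B2,B3,B4} = {B0}; idom=B0
  B6: preds {B4,B5}: {B0,B2,B3,B4} ∩ {B0,B2,B5} = {B0,B2}; idom=B2
  B7: preds {B0,B4}: {B0} ∩ {B0,B2,B3,B4} = {B0}; idom=B0
  B8: preds {B6,B7}: {B0,B2,B6} ∩ {B0,B7} = {B0}; idom=B0

DF derivation:
  join B2 pred B0: · stop@B0
  join B2 pred B4: B4→B3→B2 stop@B0
  join B6 pred B4: B4→B3 stop@B2
  join B6 pred B5: B5 stop@B2
  join B7 pred B0: · stop@B0
  join B7 pred B4: B4→B3→B2 stop@B0
  join B8 pred B6: B6→B2 stop@B0
  join B8 pred B7: B7 stop@B0
  B0: DF=∅
  B1: DF=∅
  B2: DF={B2,B7,B8}
  B3: DF={B2,B6,B7}
  B4: DF={B2,B6,B7}
  B5: DF={B6}
  B6: DF={B8}
  B7: DF={B8}
  B8: DF=∅
  B9: DF=∅

φ for w: defs {B2}
  DF⁺ = {B2,B7,B8}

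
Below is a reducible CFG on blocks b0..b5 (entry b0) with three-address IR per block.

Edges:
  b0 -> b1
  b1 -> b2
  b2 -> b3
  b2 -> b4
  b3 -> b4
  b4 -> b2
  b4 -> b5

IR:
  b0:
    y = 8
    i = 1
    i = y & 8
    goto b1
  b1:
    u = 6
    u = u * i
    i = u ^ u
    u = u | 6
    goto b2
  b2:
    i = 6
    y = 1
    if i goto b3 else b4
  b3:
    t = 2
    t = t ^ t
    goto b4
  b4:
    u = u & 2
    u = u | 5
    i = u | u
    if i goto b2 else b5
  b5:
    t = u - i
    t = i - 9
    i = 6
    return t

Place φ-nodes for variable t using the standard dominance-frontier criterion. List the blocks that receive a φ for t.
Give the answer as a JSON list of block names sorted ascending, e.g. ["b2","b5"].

idom tree: b1←b0 b2←b1 b3←b2 b4←b2 b5←b4
Dom∩ at merges:
  b2: preds {b1,b4}: {b0,b1} ∩ {b0,b1,b2,b4} = {b0,b1}; idom=b1
  b4: preds {b2,b3}: {b0,b1,b2} ∩ {b0,b1,b2,b3} = {b0,b1,b2}; idom=b2

Frontier:
  b2←b1: walk · to b1
  b2←b4: walk b4→b2 to b1
  b4←b2: walk · to b2
  b4←b3: walk b3 to b2
  b0: DF=∅
  b1: DF=∅
  b2: DF={b2}
  b3: DF={b4}
  b4: DF={b2}
  b5: DF=∅

φ for t: defs {b3,b5}
  DF⁺ = {b2,b4}

Answer: ["b2", "b4"]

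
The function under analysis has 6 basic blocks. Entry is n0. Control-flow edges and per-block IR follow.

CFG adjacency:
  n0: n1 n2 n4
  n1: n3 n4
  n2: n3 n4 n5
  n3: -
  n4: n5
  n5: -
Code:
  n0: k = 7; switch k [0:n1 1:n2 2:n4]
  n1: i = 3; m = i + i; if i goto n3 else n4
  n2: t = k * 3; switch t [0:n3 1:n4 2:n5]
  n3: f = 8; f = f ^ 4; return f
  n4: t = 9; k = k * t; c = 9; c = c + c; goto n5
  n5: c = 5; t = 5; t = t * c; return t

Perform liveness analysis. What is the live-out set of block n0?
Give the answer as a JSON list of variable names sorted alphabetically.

Answer: ["k"]

Derivation:
Per-block:
  n0: {k} / ∅
  n1: {i,m} / ∅
  n2: {t} / {k}
  n3: {f} / ∅
  n4: {c,k,t} / {k}
  n5: {c,t} / ∅

Liveness:
  n0 li=∅ lo={k}
  n1 li={k} lo={k}
  n2 li={k} lo={k}
  n3 li=∅ lo=∅
  n4 li={k} lo=∅
  n5 li=∅ lo=∅

live-out(n0) = ["k"]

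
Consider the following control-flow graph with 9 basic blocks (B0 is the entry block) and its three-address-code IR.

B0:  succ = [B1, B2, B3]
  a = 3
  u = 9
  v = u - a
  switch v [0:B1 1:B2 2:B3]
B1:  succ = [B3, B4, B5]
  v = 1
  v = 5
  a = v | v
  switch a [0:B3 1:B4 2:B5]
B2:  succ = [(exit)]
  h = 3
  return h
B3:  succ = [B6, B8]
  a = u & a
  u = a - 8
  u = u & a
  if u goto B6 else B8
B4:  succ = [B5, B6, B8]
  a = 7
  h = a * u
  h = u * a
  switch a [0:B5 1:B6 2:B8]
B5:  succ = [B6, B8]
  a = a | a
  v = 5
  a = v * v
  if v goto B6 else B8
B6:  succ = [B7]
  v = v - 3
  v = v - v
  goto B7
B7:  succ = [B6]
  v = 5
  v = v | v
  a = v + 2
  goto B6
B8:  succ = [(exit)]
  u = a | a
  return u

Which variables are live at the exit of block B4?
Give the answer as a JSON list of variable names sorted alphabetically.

def/use:
  B0: {a,u,v} / ∅
  B1: {a,v} / ∅
  B2: {h} / ∅
  B3: {a,u} / {a,u}
  B4: {a,h} / {u}
  B5: {a,v} / {a}
  B6: {v} / {v}
  B7: {a,v} / ∅
  B8: {u} / {a}

Liveness:
  B0: in=∅ out={a,u,v}
  B1: in={u} out={a,u,v}
  B2: in=∅ out=∅
  B3: in={a,u,v} out={a,v}
  B4: in={u,v} out={a,v}
  B5: in={a} out={a,v}
  B6: in={v} out=∅
  B7: in=∅ out={v}
  B8: in={a} out=∅

live-out(B4) = ["a", "v"]

Answer: ["a", "v"]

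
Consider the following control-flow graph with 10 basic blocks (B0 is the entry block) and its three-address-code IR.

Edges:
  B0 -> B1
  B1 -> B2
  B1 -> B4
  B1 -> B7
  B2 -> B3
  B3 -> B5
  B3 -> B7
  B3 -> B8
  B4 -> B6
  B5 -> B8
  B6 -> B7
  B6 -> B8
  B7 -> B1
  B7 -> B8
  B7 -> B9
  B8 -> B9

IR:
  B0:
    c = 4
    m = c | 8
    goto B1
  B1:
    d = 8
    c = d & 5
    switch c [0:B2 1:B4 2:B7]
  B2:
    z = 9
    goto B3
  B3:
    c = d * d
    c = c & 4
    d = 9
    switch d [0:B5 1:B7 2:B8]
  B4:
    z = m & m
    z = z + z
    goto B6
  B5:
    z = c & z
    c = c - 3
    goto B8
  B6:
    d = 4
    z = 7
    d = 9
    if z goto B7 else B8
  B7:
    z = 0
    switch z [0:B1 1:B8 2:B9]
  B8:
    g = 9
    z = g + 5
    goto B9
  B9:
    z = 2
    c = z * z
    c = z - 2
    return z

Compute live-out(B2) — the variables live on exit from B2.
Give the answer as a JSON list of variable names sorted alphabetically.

Block summaries:
  B0: def={c,m} ue=∅
  B1: def={c,d} ue=∅
  B2: def={z} ue=∅
  B3: def={c,d} ue={d}
  B4: def={z} ue={m}
  B5: def={c,z} ue={c,z}
  B6: def={d,z} ue=∅
  B7: def={z} ue=∅
  B8: def={g,z} ue=∅
  B9: def={c,z} ue=∅

Backward fixpoint:
  B0 li=∅ lo={m}
  B1 li={m} lo={d,m}
  B2 li={d,m} lo={d,m,z}
  B3 li={d,m,z} lo={c,m,z}
  B4 li={m} lo={m}
  B5 li={c,z} lo=∅
  B6 li={m} lo={m}
  B7 li={m} lo={m}
  B8 li=∅ lo=∅
  B9 li=∅ lo=∅

live-out(B2) = ["d", "m", "z"]

Answer: ["d", "m", "z"]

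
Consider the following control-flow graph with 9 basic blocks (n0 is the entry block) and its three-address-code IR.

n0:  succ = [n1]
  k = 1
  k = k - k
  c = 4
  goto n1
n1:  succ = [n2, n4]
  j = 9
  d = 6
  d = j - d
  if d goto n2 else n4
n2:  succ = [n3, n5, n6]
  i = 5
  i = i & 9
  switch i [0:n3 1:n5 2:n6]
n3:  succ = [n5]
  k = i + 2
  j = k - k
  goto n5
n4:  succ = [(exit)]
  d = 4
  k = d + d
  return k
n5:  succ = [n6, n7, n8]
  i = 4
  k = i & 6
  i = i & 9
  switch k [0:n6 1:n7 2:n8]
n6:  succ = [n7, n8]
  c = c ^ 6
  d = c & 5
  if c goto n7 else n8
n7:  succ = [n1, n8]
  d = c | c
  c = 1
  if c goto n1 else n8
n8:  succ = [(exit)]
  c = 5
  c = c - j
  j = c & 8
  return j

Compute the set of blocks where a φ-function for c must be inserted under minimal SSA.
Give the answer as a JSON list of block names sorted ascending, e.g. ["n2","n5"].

idom tree: n1←n0 n2←n1 n3←n2 n4←n1 n5←n2 n6←n2 n7←n2 n8←n2
Dom at joins:
  n1: preds {n0,n7}: {n0} ∩ {n0,n1,n2,n7} = {n0}; idom=n0
  n5: preds {n2,n3}: {n0,n1,n2} ∩ {n0,n1,n2,n3} = {n0,n1,n2}; idom=n2
  n6: preds {n2,n5}: {n0,n1,n2} ∩ {n0,n1,n2,n5} = {n0,n1,n2}; idom=n2
  n7: preds {n5,n6}: {n0,n1,n2,n5} ∩ {n0,n1,n2,n6} = {n0,n1,n2}; idom=n2
  n8: preds {n5,n6,n7}: {n0,n1,n2,n5} ∩ {n0,n1,n2,n6} ∩ {n0,n1,n2,n7} = {n0,n1,n2}; idom=n2

DF walk-up:
  join n1 pred n0: · stop@n0
  join n1 pred n7: n7→n2→n1 stop@n0
  join n5 pred n2: · stop@n2
  join n5 pred n3: n3 stop@n2
  join n6 pred n2: · stop@n2
  join n6 pred n5: n5 stop@n2
  join n7 pred n5: n5 stop@n2
  join n7 pred n6: n6 stop@n2
  join n8 pred n5: n5 stop@n2
  join n8 pred n6: n6 stop@n2
  join n8 pred n7: n7 stop@n2
  n0: DF=∅
  n1: DF={n1}
  n2: DF={n1}
  n3: DF={n5}
  n4: DF=∅
  n5: DF={n6,n7,n8}
  n6: DF={n7,n8}
  n7: DF={n1,n8}
  n8: DF=∅

φ for c: defs {n0,n6,n7,n8}
  DF⁺ = {n1,n7,n8}

Answer: ["n1", "n7", "n8"]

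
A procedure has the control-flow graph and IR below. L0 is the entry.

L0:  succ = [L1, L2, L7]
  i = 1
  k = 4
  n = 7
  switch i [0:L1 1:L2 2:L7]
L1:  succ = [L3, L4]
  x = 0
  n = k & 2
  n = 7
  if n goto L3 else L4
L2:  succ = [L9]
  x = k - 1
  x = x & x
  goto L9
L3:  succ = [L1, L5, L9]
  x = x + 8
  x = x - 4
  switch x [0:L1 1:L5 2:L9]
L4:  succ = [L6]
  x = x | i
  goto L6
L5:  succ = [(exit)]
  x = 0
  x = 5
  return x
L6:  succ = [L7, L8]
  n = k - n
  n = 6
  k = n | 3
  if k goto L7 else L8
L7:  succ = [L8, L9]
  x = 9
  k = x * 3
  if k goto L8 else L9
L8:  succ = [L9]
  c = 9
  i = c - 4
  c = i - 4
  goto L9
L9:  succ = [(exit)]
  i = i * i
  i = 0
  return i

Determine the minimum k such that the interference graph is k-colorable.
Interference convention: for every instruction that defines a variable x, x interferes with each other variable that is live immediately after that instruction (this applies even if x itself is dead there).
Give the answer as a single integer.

Answer: 4

Derivation:
Block summaries:
  L0: def={i,k,n} ue=∅
  L1: def={n,x} ue={k}
  L2: def={x} ue={k}
  L3: def={x} ue={x}
  L4: def={x} ue={i,x}
  L5: def={x} ue=∅
  L6: def={k,n} ue={k,n}
  L7: def={k,x} ue=∅
  L8: def={c,i} ue=∅
  L9: def={i} ue={i}

Live sets:
  live L0: ∅→{i,k}
  live L1: {i,k}→{i,k,n,x}
  live L2: {i,k}→{i}
  live L3: {i,k,x}→{i,k}
  live L4: {i,k,n,x}→{i,k,n}
  live L5: ∅→∅
  live L6: {i,k,n}→{i}
  live L7: {i}→{i}
  live L8: ∅→{i}
  live L9: {i}→∅

Conflict graph:
  c — {i}
  i — {c,k,n,x}
  k — {i,n,x}
  n — {i,k,x}
  x — {i,k,n}

Registers:
  lower bound: {i,k,n,x} mutually conflict ⇒ χ ≥ 4
  assign c→r1 i→r0 k→r1 n→r2 x→r3 — no edge inside a register ⇒ χ ≤ 4
  χ = 4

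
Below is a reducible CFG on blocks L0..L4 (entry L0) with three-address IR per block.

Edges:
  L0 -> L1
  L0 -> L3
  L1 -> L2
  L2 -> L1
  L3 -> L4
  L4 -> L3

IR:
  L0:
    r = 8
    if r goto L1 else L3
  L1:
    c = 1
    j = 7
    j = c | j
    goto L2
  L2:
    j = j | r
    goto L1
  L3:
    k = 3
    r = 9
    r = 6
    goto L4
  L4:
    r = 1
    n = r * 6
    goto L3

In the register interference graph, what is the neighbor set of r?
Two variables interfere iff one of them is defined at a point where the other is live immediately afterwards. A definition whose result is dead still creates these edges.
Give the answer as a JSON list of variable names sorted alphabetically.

Block summaries:
  L0 def {r} use ∅
  L1 def {c,j} use ∅
  L2 def {j} use {j,r}
  L3 def {k,r} use ∅
  L4 def {n,r} use ∅

Liveness:
  live L0: ∅→{r}
  live L1: {r}→{j,r}
  live L2: {j,r}→{r}
  live L3: ∅→∅
  live L4: ∅→∅

Conflict graph:
  c: {j,r}
  j: {c,r}
  k: ∅
  n: ∅
  r: {c,j}

N(r) = ["c", "j"]

Answer: ["c", "j"]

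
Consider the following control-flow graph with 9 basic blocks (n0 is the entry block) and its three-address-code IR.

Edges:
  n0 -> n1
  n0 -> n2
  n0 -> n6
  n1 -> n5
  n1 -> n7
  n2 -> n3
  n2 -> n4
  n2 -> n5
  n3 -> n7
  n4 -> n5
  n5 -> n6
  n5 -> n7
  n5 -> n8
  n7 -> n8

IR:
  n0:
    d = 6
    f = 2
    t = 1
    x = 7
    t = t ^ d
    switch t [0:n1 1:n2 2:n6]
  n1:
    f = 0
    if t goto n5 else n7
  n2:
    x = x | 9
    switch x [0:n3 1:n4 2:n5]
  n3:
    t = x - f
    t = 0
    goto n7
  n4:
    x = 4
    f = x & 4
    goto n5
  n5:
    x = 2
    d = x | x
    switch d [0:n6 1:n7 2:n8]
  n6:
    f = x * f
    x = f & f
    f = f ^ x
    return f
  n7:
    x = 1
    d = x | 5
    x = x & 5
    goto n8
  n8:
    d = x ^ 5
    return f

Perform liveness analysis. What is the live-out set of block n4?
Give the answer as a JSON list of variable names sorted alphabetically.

Answer: ["f"]

Derivation:
Block summaries:
  n0: def={d,f,t,x} ue=∅
  n1: def={f} ue={t}
  n2: def={x} ue={x}
  n3: def={t} ue={f,x}
  n4: def={f,x} ue=∅
  n5: def={d,x} ue=∅
  n6: def={f,x} ue={f,x}
  n7: def={d,x} ue=∅
  n8: def={d} ue={f,x}

Liveness:
  n0 li=∅ lo={f,t,x}
  n1 li={t} lo={f}
  n2 li={f,x} lo={f,x}
  n3 li={f,x} lo={f}
  n4 li=∅ lo={f}
  n5 li={f} lo={f,x}
  n6 li={f,x} lo=∅
  n7 li={f} lo={f,x}
  n8 li={f,x} lo=∅

live-out(n4) = ["f"]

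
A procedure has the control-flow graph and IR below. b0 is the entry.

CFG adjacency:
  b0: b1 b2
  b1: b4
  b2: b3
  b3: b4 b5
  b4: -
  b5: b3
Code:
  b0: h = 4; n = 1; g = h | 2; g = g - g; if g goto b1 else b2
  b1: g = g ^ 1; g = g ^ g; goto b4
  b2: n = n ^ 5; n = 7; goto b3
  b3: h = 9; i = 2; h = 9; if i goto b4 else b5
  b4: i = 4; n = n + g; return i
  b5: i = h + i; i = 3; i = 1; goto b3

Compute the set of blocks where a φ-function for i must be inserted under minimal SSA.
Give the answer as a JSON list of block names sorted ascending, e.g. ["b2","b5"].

idom tree: b1←b0 b2←b0 b3←b2 b4←b0 b5←b3
Dom∩ at merges:
  b3: preds {b2,b5}: {b0,b2} ∩ {b0,b2,b3,b5} = {b0,b2}; idom=b2
  b4: preds {b1,b3}: {b0,b1} ∩ {b0,b2,b3} = {b0}; idom=b0

DF walk-up:
  join b3 pred b2: · stop@b2
  join b3 pred b5: b5→b3 stop@b2
  join b4 pred b1: b1 stop@b0
  join b4 pred b3: b3→b2 stop@b0
  DF(b0)=∅
  DF(b1)={b4}
  DF(b2)={b4}
  DF(b3)={b3,b4}
  DF(b4)=∅
  DF(b5)={b3}

φ for i: defs {b3,b4,b5}
  DF⁺ = {b3,b4}

Answer: ["b3", "b4"]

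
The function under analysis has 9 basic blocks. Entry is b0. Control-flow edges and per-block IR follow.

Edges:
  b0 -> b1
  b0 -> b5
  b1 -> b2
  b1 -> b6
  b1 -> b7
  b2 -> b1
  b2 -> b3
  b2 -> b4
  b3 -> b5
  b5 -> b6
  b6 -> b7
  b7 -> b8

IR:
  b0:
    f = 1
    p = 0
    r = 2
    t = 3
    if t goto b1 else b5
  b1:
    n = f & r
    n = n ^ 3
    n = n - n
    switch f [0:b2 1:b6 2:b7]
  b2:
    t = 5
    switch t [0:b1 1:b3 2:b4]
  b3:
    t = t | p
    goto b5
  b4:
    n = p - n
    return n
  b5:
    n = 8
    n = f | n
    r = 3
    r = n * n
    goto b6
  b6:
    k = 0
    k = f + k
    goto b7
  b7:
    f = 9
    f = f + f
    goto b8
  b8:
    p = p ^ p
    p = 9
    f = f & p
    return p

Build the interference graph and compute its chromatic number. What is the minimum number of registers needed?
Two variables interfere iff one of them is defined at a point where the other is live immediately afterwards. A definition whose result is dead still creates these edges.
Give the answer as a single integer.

Per-block:
  b0: {f,p,r,t} / ∅
  b1: {n} / {f,r}
  b2: {t} / ∅
  b3: {t} / {p,t}
  b4: {n} / {n,p}
  b5: {n,r} / {f}
  b6: {k} / {f}
  b7: {f} / ∅
  b8: {f,p} / {f,p}

Liveness:
  live b0: ∅→{f,p,r}
  live b1: {f,p,r}→{f,n,p,r}
  live b2: {f,n,p,r}→{f,n,p,r,t}
  live b3: {f,p,t}→{f,p}
  live b4: {n,p}→∅
  live b5: {f,p}→{f,p}
  live b6: {f,p}→{p}
  live b7: {p}→{f,p}
  live b8: {f,p}→∅

Interfere edges:
  f: {k,n,p,r,t}
  k: {f,p}
  n: {f,p,r,t}
  p: {f,k,n,r,t}
  r: {f,n,p,t}
  t: {f,n,p,r}

Registers:
  {f,n,p,r,t} pairwise interfere (5-clique) ⇒ χ ≥ 5
  5-colouring: R0={f}  R1={p}  R2={k,n}  R3={r}  R4={t}
  χ = 5

Answer: 5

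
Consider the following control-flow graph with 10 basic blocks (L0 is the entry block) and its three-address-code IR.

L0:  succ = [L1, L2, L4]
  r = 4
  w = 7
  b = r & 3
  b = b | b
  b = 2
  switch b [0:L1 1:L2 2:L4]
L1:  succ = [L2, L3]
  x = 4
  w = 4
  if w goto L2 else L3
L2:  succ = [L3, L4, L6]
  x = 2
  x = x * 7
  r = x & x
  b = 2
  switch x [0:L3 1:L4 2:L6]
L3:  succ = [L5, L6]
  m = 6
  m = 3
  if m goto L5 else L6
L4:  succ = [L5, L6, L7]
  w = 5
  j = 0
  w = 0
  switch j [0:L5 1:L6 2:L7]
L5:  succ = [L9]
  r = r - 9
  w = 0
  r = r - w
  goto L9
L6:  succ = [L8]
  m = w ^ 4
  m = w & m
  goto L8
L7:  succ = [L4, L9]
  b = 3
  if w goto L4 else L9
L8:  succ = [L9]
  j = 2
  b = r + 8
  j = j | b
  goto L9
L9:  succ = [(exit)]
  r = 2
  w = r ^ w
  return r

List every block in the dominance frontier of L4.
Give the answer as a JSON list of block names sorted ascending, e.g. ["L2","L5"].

idom tree: L1←L0 L2←L0 L3←L0 L4←L0 L5←L0 L6←L0 L7←L4 L8←L6 L9←L0
Join-block Dom:
  L2: preds {L0,L1}: {L0} ∩ {L0,L1} = {L0}; idom=L0
  L3: preds {L1,L2}: {L0,L1} ∩ {L0,L2} = {L0}; idom=L0
  L4: preds {L0,L2,L7}: {L0} ∩ {L0,L2} ∩ {L0,L4,L7} = {L0}; idom=L0
  L5: preds {L3,L4}: {L0,L3} ∩ {L0,L4} = {L0}; idom=L0
  L6: preds {L2,L3,L4}: {L0,L2} ∩ {L0,L3} ∩ {L0,L4} = {L0}; idom=L0
  L9: preds {L5,L7,L8}: {L0,L5} ∩ {L0,L4,L7} ∩ {L0,L6,L8} = {L0}; idom=L0

Frontier:
  L2←L0: walk · to L0
  L2←L1: walk L1 to L0
  L3←L1: walk L1 to L0
  L3←L2: walk L2 to L0
  L4←L0: walk · to L0
  L4←L2: walk L2 to L0
  L4←L7: walk L7→L4 to L0
  L5←L3: walk L3 to L0
  L5←L4: walk L4 to L0
  L6←L2: walk L2 to L0
  L6←L3: walk L3 to L0
  L6←L4: walk L4 to L0
  L9←L5: walk L5 to L0
  L9←L7: walk L7→L4 to L0
  L9←L8: walk L8→L6 to L0
  L0: DF=∅
  L1: DF={L2,L3}
  L2: DF={L3,L4,L6}
  L3: DF={L5,L6}
  L4: DF={L4,L5,L6,L9}
  L5: DF={L9}
  L6: DF={L9}
  L7: DF={L4,L9}
  L8: DF={L9}
  L9: DF=∅

DF(L4) = ["L4", "L5", "L6", "L9"]

Answer: ["L4", "L5", "L6", "L9"]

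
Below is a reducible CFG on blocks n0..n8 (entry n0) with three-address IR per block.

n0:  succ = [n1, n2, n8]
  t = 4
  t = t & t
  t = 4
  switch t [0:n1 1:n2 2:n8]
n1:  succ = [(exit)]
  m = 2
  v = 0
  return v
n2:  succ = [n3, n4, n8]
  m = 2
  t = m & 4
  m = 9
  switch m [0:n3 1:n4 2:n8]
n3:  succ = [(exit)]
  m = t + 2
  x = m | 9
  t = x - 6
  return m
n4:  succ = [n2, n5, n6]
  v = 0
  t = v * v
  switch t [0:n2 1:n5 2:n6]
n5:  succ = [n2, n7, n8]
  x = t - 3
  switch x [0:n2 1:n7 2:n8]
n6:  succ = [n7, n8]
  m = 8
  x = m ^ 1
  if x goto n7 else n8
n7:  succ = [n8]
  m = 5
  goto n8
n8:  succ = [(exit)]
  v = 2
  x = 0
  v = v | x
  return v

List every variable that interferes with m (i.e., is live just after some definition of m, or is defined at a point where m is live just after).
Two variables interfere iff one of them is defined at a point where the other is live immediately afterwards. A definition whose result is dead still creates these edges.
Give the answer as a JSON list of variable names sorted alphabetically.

Answer: ["t", "x"]

Analysis:
Block summaries:
  n0: def={t} ue=∅
  n1: def={m,v} ue=∅
  n2: def={m,t} ue=∅
  n3: def={m,t,x} ue={t}
  n4: def={t,v} ue=∅
  n5: def={x} ue={t}
  n6: def={m,x} ue=∅
  n7: def={m} ue=∅
  n8: def={v,x} ue=∅

Liveness:
  n0: in=∅ out=∅
  n1: in=∅ out=∅
  n2: in=∅ out={t}
  n3: in={t} out=∅
  n4: in=∅ out={t}
  n5: in={t} out=∅
  n6: in=∅ out=∅
  n7: in=∅ out=∅
  n8: in=∅ out=∅

Interfere edges:
  m — {t,x}
  t — {m}
  v — {x}
  x — {m,v}

N(m) = ["t", "x"]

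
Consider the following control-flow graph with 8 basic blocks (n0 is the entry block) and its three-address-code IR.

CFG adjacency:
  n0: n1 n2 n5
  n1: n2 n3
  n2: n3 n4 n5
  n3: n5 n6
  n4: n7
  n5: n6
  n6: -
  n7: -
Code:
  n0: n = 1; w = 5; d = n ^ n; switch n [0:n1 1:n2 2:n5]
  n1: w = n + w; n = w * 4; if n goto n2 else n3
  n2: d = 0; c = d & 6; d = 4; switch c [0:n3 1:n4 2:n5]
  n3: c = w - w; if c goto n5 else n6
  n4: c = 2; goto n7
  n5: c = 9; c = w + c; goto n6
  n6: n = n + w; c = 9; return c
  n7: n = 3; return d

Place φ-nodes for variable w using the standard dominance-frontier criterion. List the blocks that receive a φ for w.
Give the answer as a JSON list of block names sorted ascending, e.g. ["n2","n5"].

idom tree: n1←n0 n2←n0 n3←n0 n4←n2 n5←n0 n6←n0 n7←n4
Dom∩ at merges:
  n2: preds {n0,n1}: {n0} ∩ {n0,n1} = {n0}; idom=n0
  n3: preds {n1,n2}: {n0,n1} ∩ {n0,n2} = {n0}; idom=n0
  n5: preds {n0,n2,n3}: {n0} ∩ {n0,n2} ∩ {n0,n3} = {n0}; idom=n0
  n6: preds {n3,n5}: {n0,n3} ∩ {n0,n5} = {n0}; idom=n0

DF walk-up:
  n2←n0: walk · to n0
  n2←n1: walk n1 to n0
  n3←n1: walk n1 to n0
  n3←n2: walk n2 to n0
  n5←n0: walk · to n0
  n5←n2: walk n2 to n0
  n5←n3: walk n3 to n0
  n6←n3: walk n3 to n0
  n6←n5: walk n5 to n0
  n0 → ∅
  n1 → {n2,n3}
  n2 → {n3,n5}
  n3 → {n5,n6}
  n4 → ∅
  n5 → {n6}
  n6 → ∅
  n7 → ∅

φ for w: defs {n0,n1}
  DF⁺ = {n2,n3,n5,n6}

Answer: ["n2", "n3", "n5", "n6"]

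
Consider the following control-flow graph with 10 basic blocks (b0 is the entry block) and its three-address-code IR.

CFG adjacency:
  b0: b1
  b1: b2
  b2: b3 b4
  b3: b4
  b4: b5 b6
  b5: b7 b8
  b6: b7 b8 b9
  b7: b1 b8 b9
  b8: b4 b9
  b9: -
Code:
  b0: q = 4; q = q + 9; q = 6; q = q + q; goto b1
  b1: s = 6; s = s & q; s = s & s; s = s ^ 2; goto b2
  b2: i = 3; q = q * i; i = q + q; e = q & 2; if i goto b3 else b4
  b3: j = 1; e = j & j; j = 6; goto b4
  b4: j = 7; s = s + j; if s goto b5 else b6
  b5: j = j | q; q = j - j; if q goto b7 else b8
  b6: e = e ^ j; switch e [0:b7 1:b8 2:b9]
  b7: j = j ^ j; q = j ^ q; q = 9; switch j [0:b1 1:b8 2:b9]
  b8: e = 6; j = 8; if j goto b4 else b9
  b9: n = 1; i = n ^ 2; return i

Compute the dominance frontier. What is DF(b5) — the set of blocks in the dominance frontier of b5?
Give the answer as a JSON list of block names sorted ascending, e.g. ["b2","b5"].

idom tree: b1←b0 b2←b1 b3←b2 b4←b2 b5←b4 b6←b4 b7←b4 b8←b4 b9←b4
Join-block Dom:
  b1: preds {b0,b7}: {b0} ∩ {b0,b1,b2,b4,b7} = {b0}; idom=b0
  b4: preds {b2,b3,b8}: {b0,b1,b2} ∩ {b0,b1,b2,b3} ∩ {b0,b1,b2,b4,b8} = {b0,b1,b2}; idom=b2
  b7: preds {b5,b6}: {b0,b1,b2,b4,b5} ∩ {b0,b1,b2,b4,b6} = {b0,b1,b2,b4}; idom=b4
  b8: preds {b5,b6,b7}: {b0,b1,b2,b4,b5} ∩ {b0,b1,b2,b4,b6} ∩ {b0,b1,b2,b4,b7} = {b0,b1,b2,b4}; idom=b4
  b9: preds {b6,b7,b8}: {b0,b1,b2,b4,b6} ∩ {b0,b1,b2,b4,b7} ∩ {b0,b1,b2,b4,b8} = {b0,b1,b2,b4}; idom=b4

DF walk-up:
  join b1 pred b0: · stop@b0
  join b1 pred b7: b7→b4→b2→b1 stop@b0
  join b4 pred b2: · stop@b2
  join b4 pred b3: b3 stop@b2
  join b4 pred b8: b8→b4 stop@b2
  join b7 pred b5: b5 stop@b4
  join b7 pred b6: b6 stop@b4
  join b8 pred b5: b5 stop@b4
  join b8 pred b6: b6 stop@b4
  join b8 pred b7: b7 stop@b4
  join b9 pred b6: b6 stop@b4
  join b9 pred b7: b7 stop@b4
  join b9 pred b8: b8 stop@b4
  b0 → ∅
  b1 → {b1}
  b2 → {b1}
  b3 → {b4}
  b4 → {b1,b4}
  b5 → {b7,b8}
  b6 → {b7,b8,b9}
  b7 → {b1,b8,b9}
  b8 → {b4,b9}
  b9 → ∅

DF(b5) = ["b7", "b8"]

Answer: ["b7", "b8"]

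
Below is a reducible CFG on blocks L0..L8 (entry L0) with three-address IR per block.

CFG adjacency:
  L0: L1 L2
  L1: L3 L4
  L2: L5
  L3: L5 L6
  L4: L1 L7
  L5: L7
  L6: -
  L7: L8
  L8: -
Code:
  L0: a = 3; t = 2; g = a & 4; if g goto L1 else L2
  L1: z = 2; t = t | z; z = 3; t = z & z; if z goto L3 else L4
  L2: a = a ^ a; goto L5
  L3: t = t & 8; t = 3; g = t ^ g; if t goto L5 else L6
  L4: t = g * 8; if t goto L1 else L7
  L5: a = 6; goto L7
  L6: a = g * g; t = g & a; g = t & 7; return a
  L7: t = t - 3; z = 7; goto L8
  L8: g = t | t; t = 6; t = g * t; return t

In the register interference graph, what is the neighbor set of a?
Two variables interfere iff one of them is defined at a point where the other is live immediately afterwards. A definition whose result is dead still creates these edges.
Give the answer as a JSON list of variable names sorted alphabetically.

Block summaries:
  L0: def={a,g,t} ue=∅
  L1: def={t,z} ue={t}
  L2: def={a} ue={a}
  L3: def={g,t} ue={g,t}
  L4: def={t} ue={g}
  L5: def={a} ue=∅
  L6: def={a,g,t} ue={g}
  L7: def={t,z} ue={t}
  L8: def={g,t} ue={t}

Liveness:
  L0 li=∅ lo={a,g,t}
  L1 li={g,t} lo={g,t}
  L2 li={a,t} lo={t}
  L3 li={g,t} lo={g,t}
  L4 li={g} lo={g,t}
  L5 li={t} lo={t}
  L6 li={g} lo=∅
  L7 li={t} lo={t}
  L8 li={t} lo=∅

Conflict graph:
  a↔{g,t}
  g↔{a,t,z}
  t↔{a,g,z}
  z↔{g,t}

N(a) = ["g", "t"]

Answer: ["g", "t"]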